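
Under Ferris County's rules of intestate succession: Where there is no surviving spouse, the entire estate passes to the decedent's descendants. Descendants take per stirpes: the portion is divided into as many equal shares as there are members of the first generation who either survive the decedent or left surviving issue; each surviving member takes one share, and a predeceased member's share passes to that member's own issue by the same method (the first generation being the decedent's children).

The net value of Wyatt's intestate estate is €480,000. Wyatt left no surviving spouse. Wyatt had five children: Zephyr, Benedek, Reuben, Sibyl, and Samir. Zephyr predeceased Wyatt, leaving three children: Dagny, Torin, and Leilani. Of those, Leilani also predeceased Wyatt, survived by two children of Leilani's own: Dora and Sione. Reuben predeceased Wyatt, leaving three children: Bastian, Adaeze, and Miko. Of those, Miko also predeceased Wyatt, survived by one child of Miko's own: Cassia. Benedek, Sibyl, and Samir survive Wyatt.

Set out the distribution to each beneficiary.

The entire €480,000 passes to the descendants.
That amount (€480,000) is divided into 5 shares of €96,000: Benedek, Sibyl, and Samir each take €96,000; Zephyr's €96,000 share passes to Zephyr's issue; Reuben's €96,000 share passes to Reuben's issue.
Zephyr's share (€96,000) is divided into 3 shares of €32,000: Dagny and Torin each take €32,000; Leilani's €32,000 share passes to Leilani's issue.
Leilani's share (€32,000) is divided into 2 shares of €16,000: Dora and Sione each take €16,000.
Reuben's share (€96,000) is divided into 3 shares of €32,000: Bastian and Adaeze each take €32,000; Miko's €32,000 share passes to Miko's issue.
Miko's share (€32,000) passes entirely to Cassia.

Dagny: €32,000; Torin: €32,000; Dora: €16,000; Sione: €16,000; Benedek: €96,000; Bastian: €32,000; Adaeze: €32,000; Cassia: €32,000; Sibyl: €96,000; Samir: €96,000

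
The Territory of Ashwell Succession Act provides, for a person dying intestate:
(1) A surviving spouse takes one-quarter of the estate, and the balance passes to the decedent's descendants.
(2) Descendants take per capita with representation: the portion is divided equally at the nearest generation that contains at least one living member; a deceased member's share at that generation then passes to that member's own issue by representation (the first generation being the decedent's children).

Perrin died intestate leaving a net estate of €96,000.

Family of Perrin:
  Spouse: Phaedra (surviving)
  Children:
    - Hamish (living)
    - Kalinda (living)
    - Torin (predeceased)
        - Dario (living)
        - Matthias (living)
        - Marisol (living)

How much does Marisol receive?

Marisol receives €8,000.

Phaedra takes one-quarter of €96,000 = €24,000. The remaining €72,000 passes to the descendants.
The descendants' portion (€72,000) is divided into 3 shares of €24,000: Hamish and Kalinda each take €24,000; Torin's €24,000 share passes to Torin's issue.
Torin's share (€24,000) is divided into 3 shares of €8,000: Dario, Matthias, and Marisol each take €8,000.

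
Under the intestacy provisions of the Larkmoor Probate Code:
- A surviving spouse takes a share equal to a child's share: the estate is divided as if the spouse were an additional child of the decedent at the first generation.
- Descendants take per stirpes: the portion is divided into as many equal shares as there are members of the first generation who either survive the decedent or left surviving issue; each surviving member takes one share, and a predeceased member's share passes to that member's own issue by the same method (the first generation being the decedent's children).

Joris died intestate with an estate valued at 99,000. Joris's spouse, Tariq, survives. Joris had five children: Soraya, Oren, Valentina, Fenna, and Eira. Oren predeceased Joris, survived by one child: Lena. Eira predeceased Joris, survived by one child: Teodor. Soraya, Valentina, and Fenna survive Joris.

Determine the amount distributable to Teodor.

The spouse counts as an additional share at the children's level, so there are 6 primary shares of 16,500. Tariq takes one such share (16,500).
The children's combined portion (82,500) is divided into 5 shares of 16,500: Soraya, Valentina, and Fenna each take 16,500; Oren's 16,500 share passes to Oren's issue; Eira's 16,500 share passes to Eira's issue.
Oren's share (16,500) passes entirely to Lena.
Eira's share (16,500) passes entirely to Teodor.

Teodor receives 16,500.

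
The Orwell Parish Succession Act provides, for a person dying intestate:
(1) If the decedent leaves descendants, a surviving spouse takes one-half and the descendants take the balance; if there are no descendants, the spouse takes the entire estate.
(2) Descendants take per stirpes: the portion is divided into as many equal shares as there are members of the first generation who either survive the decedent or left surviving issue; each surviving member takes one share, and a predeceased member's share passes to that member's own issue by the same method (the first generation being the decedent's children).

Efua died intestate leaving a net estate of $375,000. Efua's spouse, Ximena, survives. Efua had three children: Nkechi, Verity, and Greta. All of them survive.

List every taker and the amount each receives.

Ximena: $187,500; Nkechi: $62,500; Verity: $62,500; Greta: $62,500

Ximena takes one-half of $375,000 = $187,500. The remaining $187,500 passes to the descendants.
The descendants' portion ($187,500) is divided into 3 shares of $62,500: Nkechi, Verity, and Greta each take $62,500.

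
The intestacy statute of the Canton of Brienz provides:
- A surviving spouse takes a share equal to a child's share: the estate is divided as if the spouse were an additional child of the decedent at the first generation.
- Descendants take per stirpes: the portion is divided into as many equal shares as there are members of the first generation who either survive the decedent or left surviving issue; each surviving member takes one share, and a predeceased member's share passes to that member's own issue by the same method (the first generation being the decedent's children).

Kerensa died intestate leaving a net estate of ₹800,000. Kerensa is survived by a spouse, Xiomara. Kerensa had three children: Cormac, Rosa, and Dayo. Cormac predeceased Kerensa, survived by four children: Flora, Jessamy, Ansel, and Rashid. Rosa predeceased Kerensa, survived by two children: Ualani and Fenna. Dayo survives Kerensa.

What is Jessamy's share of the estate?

The spouse counts as an additional share at the children's level, so there are 4 primary shares of ₹200,000. Xiomara takes one such share (₹200,000).
The children's combined portion (₹600,000) is divided into 3 shares of ₹200,000: Dayo takes ₹200,000; Cormac's ₹200,000 share passes to Cormac's issue; Rosa's ₹200,000 share passes to Rosa's issue.
Cormac's share (₹200,000) is divided into 4 shares of ₹50,000: Flora, Jessamy, Ansel, and Rashid each take ₹50,000.
Rosa's share (₹200,000) is divided into 2 shares of ₹100,000: Ualani and Fenna each take ₹100,000.

Jessamy receives ₹50,000.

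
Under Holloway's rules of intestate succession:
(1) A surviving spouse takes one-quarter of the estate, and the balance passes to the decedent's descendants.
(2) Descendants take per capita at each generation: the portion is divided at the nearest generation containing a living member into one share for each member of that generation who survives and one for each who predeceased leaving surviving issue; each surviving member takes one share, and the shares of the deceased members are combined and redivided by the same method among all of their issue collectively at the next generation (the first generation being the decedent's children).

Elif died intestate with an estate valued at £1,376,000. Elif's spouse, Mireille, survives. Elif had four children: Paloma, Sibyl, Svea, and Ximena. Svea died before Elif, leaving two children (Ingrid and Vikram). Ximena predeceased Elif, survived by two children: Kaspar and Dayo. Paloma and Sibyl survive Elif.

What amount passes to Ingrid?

Mireille takes one-quarter of £1,376,000 = £344,000. The remaining £1,032,000 passes to the descendants.
The descendants' portion (£1,032,000) is divided at the children's generation into 4 shares of £258,000. Paloma and Sibyl each take £258,000. The 2 shares of the deceased (Svea and Ximena) are combined into a pool of £516,000.
That pool (£516,000) is divided at the grandchildren's generation equally among Ingrid, Vikram, Kaspar, and Dayo: £129,000 each.

Ingrid receives £129,000.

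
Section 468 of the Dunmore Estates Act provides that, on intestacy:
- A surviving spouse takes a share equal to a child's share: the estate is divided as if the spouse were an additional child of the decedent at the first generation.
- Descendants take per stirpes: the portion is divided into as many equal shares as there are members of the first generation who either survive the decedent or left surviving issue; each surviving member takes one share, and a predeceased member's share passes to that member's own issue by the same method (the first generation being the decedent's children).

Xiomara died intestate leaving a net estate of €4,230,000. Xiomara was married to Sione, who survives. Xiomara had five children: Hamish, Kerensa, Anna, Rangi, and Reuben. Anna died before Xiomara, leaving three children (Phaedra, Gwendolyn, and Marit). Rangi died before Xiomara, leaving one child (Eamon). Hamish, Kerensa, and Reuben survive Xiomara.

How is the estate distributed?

The spouse counts as an additional share at the children's level, so there are 6 primary shares of €705,000. Sione takes one such share (€705,000).
The children's combined portion (€3,525,000) is divided into 5 shares of €705,000: Hamish, Kerensa, and Reuben each take €705,000; Anna's €705,000 share passes to Anna's issue; Rangi's €705,000 share passes to Rangi's issue.
Anna's share (€705,000) is divided into 3 shares of €235,000: Phaedra, Gwendolyn, and Marit each take €235,000.
Rangi's share (€705,000) passes entirely to Eamon.

Sione: €705,000; Hamish: €705,000; Kerensa: €705,000; Phaedra: €235,000; Gwendolyn: €235,000; Marit: €235,000; Eamon: €705,000; Reuben: €705,000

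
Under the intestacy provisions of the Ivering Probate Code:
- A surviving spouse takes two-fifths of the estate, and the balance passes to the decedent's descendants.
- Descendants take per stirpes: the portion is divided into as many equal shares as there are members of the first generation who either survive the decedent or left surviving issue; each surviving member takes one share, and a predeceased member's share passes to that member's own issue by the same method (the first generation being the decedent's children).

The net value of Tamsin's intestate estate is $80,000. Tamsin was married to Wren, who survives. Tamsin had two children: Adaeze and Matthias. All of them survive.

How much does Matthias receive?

Matthias receives $24,000.

Wren takes two-fifths of $80,000 = $32,000. The remaining $48,000 passes to the descendants.
The descendants' portion ($48,000) is divided into 2 shares of $24,000: Adaeze and Matthias each take $24,000.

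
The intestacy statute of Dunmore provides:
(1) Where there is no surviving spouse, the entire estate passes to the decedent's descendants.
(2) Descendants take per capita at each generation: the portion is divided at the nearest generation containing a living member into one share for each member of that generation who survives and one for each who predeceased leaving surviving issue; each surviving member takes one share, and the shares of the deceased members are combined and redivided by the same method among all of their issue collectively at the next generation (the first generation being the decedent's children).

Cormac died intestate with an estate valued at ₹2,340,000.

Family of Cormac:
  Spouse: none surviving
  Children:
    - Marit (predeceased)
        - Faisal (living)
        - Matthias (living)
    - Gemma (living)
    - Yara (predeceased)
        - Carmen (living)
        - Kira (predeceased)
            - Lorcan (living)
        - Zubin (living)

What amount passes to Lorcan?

The entire ₹2,340,000 passes to the descendants.
That amount (₹2,340,000) is divided at the children's generation into 3 shares of ₹780,000. Gemma takes ₹780,000. The 2 shares of the deceased (Marit and Yara) are combined into a pool of ₹1,560,000.
That pool (₹1,560,000) is divided at the grandchildren's generation into 5 shares of ₹312,000. Faisal, Matthias, Carmen, and Zubin each take ₹312,000. The remaining share for the deceased Kira (₹312,000) is carried to the next generation.
That pool (₹312,000) passes entirely to Lorcan, the sole taker at the great-grandchildren's generation.

Lorcan receives ₹312,000.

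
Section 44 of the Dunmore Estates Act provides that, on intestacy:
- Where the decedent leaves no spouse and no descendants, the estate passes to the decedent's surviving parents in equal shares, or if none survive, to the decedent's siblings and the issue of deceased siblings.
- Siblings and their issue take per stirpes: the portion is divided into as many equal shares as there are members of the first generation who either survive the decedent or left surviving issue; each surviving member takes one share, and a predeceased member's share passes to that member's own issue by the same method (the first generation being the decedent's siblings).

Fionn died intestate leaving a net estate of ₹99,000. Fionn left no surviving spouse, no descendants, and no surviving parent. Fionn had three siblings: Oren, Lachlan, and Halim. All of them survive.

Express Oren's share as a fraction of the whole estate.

The entire ₹99,000 passes to the siblings and their issue.
That amount (₹99,000) is divided into 3 shares of ₹33,000: Oren, Lachlan, and Halim each take ₹33,000.

Oren receives 1/3 of the estate.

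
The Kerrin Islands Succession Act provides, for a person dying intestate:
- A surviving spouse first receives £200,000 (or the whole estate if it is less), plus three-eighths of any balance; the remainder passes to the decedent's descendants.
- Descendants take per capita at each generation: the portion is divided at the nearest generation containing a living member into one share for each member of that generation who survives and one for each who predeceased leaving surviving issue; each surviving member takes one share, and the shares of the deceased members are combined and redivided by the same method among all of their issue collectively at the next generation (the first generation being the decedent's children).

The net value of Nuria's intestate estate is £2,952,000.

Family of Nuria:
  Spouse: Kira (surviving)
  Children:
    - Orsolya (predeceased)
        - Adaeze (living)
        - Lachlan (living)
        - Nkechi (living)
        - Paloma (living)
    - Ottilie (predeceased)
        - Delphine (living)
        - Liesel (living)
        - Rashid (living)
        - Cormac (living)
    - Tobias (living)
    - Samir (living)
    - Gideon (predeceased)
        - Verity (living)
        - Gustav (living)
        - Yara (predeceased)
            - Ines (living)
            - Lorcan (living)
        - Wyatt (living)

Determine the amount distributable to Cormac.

Cormac receives £86,000.

Kira first takes £200,000, leaving a balance of £2,752,000. Kira then takes three-eighths of the balance (£1,032,000), for a total of £1,232,000. The remaining £1,720,000 passes to the descendants.
The descendants' portion (£1,720,000) is divided at the children's generation into 5 shares of £344,000. Tobias and Samir each take £344,000. The 3 shares of the deceased (Orsolya, Ottilie, and Gideon) are combined into a pool of £1,032,000.
That pool (£1,032,000) is divided at the grandchildren's generation into 12 shares of £86,000. Adaeze, Lachlan, Nkechi, Paloma, Delphine, Liesel, Rashid, Cormac, Verity, Gustav, and Wyatt each take £86,000. The remaining share for the deceased Yara (£86,000) is carried to the next generation.
That pool (£86,000) is divided at the great-grandchildren's generation equally among Ines and Lorcan: £43,000 each.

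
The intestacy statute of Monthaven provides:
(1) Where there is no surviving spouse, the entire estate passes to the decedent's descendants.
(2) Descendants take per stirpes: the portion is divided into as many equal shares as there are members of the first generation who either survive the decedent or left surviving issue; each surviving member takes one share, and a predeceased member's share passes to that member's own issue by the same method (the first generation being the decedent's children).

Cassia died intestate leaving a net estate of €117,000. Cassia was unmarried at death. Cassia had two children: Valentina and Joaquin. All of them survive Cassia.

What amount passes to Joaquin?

Joaquin receives €58,500.

The entire €117,000 passes to the descendants.
That amount (€117,000) is divided into 2 shares of €58,500: Valentina and Joaquin each take €58,500.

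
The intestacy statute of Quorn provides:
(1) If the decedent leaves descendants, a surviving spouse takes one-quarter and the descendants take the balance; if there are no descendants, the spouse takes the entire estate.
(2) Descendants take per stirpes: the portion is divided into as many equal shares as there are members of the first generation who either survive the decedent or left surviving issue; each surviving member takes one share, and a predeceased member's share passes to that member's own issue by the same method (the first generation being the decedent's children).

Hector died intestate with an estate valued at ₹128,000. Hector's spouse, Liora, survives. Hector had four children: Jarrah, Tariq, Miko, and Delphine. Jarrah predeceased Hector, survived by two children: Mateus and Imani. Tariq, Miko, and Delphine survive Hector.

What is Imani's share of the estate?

Liora takes one-quarter of ₹128,000 = ₹32,000. The remaining ₹96,000 passes to the descendants.
The descendants' portion (₹96,000) is divided into 4 shares of ₹24,000: Tariq, Miko, and Delphine each take ₹24,000; Jarrah's ₹24,000 share passes to Jarrah's issue.
Jarrah's share (₹24,000) is divided into 2 shares of ₹12,000: Mateus and Imani each take ₹12,000.

Imani receives ₹12,000.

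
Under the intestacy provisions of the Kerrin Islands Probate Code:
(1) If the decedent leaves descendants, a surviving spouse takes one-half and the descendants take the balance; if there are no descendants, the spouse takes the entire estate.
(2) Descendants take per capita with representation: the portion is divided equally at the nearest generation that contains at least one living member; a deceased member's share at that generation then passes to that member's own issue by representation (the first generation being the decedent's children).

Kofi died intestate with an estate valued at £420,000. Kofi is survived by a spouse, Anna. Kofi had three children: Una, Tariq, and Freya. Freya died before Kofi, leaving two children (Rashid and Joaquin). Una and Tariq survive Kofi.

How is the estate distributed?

Anna takes one-half of £420,000 = £210,000. The remaining £210,000 passes to the descendants.
The descendants' portion (£210,000) is divided into 3 shares of £70,000: Una and Tariq each take £70,000; Freya's £70,000 share passes to Freya's issue.
Freya's share (£70,000) is divided into 2 shares of £35,000: Rashid and Joaquin each take £35,000.

Anna: £210,000; Una: £70,000; Tariq: £70,000; Rashid: £35,000; Joaquin: £35,000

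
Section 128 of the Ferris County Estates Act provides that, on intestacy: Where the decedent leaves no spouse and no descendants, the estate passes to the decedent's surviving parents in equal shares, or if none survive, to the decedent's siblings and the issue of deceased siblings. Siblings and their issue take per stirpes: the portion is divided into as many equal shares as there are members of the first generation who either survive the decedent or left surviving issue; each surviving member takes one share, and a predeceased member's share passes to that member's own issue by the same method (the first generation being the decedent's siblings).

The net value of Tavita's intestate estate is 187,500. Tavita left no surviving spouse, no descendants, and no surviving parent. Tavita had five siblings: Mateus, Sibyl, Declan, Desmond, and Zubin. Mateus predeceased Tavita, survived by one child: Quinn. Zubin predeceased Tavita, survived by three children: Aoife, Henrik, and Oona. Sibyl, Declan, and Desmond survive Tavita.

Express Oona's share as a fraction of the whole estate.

Oona receives 1/15 of the estate.

The entire 187,500 passes to the siblings and their issue.
That amount (187,500) is divided into 5 shares of 37,500: Sibyl, Declan, and Desmond each take 37,500; Mateus's 37,500 share passes to Mateus's issue; Zubin's 37,500 share passes to Zubin's issue.
Mateus's share (37,500) passes entirely to Quinn.
Zubin's share (37,500) is divided into 3 shares of 12,500: Aoife, Henrik, and Oona each take 12,500.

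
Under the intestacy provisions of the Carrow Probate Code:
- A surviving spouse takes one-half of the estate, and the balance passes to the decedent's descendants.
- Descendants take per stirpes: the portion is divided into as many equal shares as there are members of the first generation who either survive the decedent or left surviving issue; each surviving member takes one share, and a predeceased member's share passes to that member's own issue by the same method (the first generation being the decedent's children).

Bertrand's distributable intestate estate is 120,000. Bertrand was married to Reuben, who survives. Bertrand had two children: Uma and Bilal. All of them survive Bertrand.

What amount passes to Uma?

Uma receives 30,000.

Reuben takes one-half of 120,000 = 60,000. The remaining 60,000 passes to the descendants.
The descendants' portion (60,000) is divided into 2 shares of 30,000: Uma and Bilal each take 30,000.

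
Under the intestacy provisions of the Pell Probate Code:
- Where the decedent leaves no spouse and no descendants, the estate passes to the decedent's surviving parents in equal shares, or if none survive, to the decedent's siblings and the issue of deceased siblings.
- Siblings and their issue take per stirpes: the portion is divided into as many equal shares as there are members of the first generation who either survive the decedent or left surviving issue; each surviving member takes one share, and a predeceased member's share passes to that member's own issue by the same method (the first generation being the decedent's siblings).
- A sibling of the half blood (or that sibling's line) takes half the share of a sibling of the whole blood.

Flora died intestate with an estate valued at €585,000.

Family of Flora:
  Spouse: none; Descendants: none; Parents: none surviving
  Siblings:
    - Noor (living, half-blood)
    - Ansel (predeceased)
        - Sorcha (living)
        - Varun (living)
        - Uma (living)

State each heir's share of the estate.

The entire €585,000 passes to the siblings and their issue.
Counting each half-blood sibling's line as half a unit, there are 3/2 units in €585,000, so one unit is €390,000. Whole-blood lines (Ansel) take €390,000 each; half-blood lines (Noor) take €195,000 each.
Ansel's share (€390,000) is divided into 3 shares of €130,000: Sorcha, Varun, and Uma each take €130,000.

Noor: €195,000; Sorcha: €130,000; Varun: €130,000; Uma: €130,000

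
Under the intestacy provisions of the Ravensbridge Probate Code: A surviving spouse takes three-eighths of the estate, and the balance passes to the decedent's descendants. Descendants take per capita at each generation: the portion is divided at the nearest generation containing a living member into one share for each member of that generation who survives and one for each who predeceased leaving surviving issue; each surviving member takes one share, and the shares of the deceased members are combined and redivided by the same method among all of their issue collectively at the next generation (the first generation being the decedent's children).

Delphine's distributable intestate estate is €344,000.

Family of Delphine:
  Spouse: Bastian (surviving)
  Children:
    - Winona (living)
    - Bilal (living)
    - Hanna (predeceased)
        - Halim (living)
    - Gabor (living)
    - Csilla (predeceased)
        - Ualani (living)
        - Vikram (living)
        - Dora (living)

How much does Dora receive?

Dora receives €21,500.

Bastian takes three-eighths of €344,000 = €129,000. The remaining €215,000 passes to the descendants.
The descendants' portion (€215,000) is divided at the children's generation into 5 shares of €43,000. Winona, Bilal, and Gabor each take €43,000. The 2 shares of the deceased (Hanna and Csilla) are combined into a pool of €86,000.
That pool (€86,000) is divided at the grandchildren's generation equally among Halim, Ualani, Vikram, and Dora: €21,500 each.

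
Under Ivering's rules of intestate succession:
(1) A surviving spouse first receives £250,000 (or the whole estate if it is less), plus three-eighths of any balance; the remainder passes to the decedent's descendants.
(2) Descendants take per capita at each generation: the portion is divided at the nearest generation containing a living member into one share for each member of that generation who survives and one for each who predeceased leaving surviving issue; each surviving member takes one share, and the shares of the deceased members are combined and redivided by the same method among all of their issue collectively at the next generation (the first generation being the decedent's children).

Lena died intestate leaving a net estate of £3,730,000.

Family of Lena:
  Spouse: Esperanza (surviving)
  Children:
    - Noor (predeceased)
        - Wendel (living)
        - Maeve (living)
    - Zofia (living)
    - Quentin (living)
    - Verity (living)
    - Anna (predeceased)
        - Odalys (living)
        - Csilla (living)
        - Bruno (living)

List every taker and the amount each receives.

Esperanza: £1,555,000; Wendel: £174,000; Maeve: £174,000; Zofia: £435,000; Quentin: £435,000; Verity: £435,000; Odalys: £174,000; Csilla: £174,000; Bruno: £174,000

Esperanza first takes £250,000, leaving a balance of £3,480,000. Esperanza then takes three-eighths of the balance (£1,305,000), for a total of £1,555,000. The remaining £2,175,000 passes to the descendants.
The descendants' portion (£2,175,000) is divided at the children's generation into 5 shares of £435,000. Zofia, Quentin, and Verity each take £435,000. The 2 shares of the deceased (Noor and Anna) are combined into a pool of £870,000.
That pool (£870,000) is divided at the grandchildren's generation equally among Wendel, Maeve, Odalys, Csilla, and Bruno: £174,000 each.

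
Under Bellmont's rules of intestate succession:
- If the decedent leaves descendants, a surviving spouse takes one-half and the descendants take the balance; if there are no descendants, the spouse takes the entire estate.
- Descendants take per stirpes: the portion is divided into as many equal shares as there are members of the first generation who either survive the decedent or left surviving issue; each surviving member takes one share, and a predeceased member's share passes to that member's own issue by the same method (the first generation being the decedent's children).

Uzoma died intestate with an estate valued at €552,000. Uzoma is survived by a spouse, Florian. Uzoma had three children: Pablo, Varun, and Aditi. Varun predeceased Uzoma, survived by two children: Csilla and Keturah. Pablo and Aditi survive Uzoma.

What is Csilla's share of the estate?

Csilla receives €46,000.

Florian takes one-half of €552,000 = €276,000. The remaining €276,000 passes to the descendants.
The descendants' portion (€276,000) is divided into 3 shares of €92,000: Pablo and Aditi each take €92,000; Varun's €92,000 share passes to Varun's issue.
Varun's share (€92,000) is divided into 2 shares of €46,000: Csilla and Keturah each take €46,000.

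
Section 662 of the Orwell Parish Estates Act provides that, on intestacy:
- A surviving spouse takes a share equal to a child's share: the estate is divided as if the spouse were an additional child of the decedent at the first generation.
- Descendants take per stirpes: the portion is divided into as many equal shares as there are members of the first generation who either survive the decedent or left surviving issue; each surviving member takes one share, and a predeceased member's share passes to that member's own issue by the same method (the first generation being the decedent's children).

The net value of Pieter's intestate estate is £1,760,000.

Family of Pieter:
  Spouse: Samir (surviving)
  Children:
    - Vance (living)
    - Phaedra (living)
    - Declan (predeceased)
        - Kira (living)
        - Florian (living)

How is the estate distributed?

Samir: £440,000; Vance: £440,000; Phaedra: £440,000; Kira: £220,000; Florian: £220,000

The spouse counts as an additional share at the children's level, so there are 4 primary shares of £440,000. Samir takes one such share (£440,000).
The children's combined portion (£1,320,000) is divided into 3 shares of £440,000: Vance and Phaedra each take £440,000; Declan's £440,000 share passes to Declan's issue.
Declan's share (£440,000) is divided into 2 shares of £220,000: Kira and Florian each take £220,000.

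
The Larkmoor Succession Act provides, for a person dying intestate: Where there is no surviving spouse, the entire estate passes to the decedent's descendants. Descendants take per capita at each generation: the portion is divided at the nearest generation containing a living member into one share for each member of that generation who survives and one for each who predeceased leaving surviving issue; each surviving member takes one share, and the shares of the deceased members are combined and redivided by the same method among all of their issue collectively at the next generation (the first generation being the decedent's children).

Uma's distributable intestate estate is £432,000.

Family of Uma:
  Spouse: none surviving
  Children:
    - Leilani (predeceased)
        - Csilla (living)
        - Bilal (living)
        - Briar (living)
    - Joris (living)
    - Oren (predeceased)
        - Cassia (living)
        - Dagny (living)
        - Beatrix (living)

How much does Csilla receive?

The entire £432,000 passes to the descendants.
That amount (£432,000) is divided at the children's generation into 3 shares of £144,000. Joris takes £144,000. The 2 shares of the deceased (Leilani and Oren) are combined into a pool of £288,000.
That pool (£288,000) is divided at the grandchildren's generation equally among Csilla, Bilal, Briar, Cassia, Dagny, and Beatrix: £48,000 each.

Csilla receives £48,000.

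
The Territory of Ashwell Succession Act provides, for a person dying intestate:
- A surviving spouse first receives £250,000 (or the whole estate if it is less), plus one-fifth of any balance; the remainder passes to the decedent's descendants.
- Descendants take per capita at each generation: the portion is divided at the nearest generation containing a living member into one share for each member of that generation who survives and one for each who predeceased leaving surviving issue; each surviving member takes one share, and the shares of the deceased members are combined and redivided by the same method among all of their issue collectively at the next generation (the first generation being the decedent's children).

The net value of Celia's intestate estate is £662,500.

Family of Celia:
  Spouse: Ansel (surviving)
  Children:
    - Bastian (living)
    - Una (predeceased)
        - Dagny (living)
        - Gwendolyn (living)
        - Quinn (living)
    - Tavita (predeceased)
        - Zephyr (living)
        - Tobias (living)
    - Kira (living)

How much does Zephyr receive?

Zephyr receives £33,000.

Ansel first takes £250,000, leaving a balance of £412,500. Ansel then takes one-fifth of the balance (£82,500), for a total of £332,500. The remaining £330,000 passes to the descendants.
The descendants' portion (£330,000) is divided at the children's generation into 4 shares of £82,500. Bastian and Kira each take £82,500. The 2 shares of the deceased (Una and Tavita) are combined into a pool of £165,000.
That pool (£165,000) is divided at the grandchildren's generation equally among Dagny, Gwendolyn, Quinn, Zephyr, and Tobias: £33,000 each.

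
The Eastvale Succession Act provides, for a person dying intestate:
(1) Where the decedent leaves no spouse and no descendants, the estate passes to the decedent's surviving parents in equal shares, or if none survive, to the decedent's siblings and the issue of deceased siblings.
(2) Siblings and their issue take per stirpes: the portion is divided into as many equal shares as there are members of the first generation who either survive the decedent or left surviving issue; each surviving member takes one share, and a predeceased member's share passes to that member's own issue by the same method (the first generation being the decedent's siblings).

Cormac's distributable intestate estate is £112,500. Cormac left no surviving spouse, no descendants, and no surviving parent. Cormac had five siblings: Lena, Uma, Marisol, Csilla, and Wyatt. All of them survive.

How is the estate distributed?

Lena: £22,500; Uma: £22,500; Marisol: £22,500; Csilla: £22,500; Wyatt: £22,500

The entire £112,500 passes to the siblings and their issue.
That amount (£112,500) is divided into 5 shares of £22,500: Lena, Uma, Marisol, Csilla, and Wyatt each take £22,500.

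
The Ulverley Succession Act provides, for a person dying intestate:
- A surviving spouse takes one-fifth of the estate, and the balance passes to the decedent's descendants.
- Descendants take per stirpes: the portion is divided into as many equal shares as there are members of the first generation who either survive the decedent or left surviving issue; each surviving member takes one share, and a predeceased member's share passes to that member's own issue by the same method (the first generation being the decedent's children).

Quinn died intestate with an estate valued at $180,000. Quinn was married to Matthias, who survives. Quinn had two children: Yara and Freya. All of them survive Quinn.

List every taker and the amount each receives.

Matthias: $36,000; Yara: $72,000; Freya: $72,000

Matthias takes one-fifth of $180,000 = $36,000. The remaining $144,000 passes to the descendants.
The descendants' portion ($144,000) is divided into 2 shares of $72,000: Yara and Freya each take $72,000.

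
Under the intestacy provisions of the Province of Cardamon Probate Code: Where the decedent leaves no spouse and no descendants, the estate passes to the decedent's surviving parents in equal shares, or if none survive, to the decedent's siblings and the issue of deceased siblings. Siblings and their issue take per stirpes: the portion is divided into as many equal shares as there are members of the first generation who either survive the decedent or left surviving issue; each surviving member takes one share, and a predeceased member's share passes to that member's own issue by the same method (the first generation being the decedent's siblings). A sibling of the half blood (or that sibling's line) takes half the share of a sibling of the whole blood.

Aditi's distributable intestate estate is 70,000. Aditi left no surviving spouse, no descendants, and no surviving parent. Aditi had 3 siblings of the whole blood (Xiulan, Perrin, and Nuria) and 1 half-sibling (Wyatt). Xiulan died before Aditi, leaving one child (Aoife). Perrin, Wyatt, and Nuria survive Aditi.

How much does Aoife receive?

Aoife receives 20,000.

The entire 70,000 passes to the siblings and their issue.
Counting each half-blood sibling's line as half a unit, there are 7/2 units in 70,000, so one unit is 20,000. Whole-blood lines (Xiulan, Perrin, and Nuria) take 20,000 each; half-blood lines (Wyatt) take 10,000 each.
Xiulan's share (20,000) passes entirely to Aoife.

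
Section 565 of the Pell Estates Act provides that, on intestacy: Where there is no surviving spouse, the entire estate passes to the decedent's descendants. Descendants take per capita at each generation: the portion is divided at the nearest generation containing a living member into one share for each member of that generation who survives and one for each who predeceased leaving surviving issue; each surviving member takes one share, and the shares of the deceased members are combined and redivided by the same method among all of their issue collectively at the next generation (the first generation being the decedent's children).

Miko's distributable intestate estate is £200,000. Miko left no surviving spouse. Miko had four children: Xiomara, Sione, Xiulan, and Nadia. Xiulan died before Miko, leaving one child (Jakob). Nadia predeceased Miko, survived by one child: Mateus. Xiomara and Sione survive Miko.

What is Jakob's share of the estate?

The entire £200,000 passes to the descendants.
That amount (£200,000) is divided at the children's generation into 4 shares of £50,000. Xiomara and Sione each take £50,000. The 2 shares of the deceased (Xiulan and Nadia) are combined into a pool of £100,000.
That pool (£100,000) is divided at the grandchildren's generation equally among Jakob and Mateus: £50,000 each.

Jakob receives £50,000.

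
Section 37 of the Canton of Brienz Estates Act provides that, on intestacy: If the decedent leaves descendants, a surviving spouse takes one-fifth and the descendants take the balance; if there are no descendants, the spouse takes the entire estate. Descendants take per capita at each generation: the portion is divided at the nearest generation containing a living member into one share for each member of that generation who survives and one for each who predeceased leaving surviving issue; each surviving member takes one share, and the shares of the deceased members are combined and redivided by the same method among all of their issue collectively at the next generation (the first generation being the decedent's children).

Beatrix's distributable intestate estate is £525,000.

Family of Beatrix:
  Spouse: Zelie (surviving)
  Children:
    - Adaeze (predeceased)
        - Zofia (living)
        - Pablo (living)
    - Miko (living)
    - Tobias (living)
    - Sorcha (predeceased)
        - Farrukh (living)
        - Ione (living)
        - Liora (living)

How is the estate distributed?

Zelie takes one-fifth of £525,000 = £105,000. The remaining £420,000 passes to the descendants.
The descendants' portion (£420,000) is divided at the children's generation into 4 shares of £105,000. Miko and Tobias each take £105,000. The 2 shares of the deceased (Adaeze and Sorcha) are combined into a pool of £210,000.
That pool (£210,000) is divided at the grandchildren's generation equally among Zofia, Pablo, Farrukh, Ione, and Liora: £42,000 each.

Zelie: £105,000; Zofia: £42,000; Pablo: £42,000; Miko: £105,000; Tobias: £105,000; Farrukh: £42,000; Ione: £42,000; Liora: £42,000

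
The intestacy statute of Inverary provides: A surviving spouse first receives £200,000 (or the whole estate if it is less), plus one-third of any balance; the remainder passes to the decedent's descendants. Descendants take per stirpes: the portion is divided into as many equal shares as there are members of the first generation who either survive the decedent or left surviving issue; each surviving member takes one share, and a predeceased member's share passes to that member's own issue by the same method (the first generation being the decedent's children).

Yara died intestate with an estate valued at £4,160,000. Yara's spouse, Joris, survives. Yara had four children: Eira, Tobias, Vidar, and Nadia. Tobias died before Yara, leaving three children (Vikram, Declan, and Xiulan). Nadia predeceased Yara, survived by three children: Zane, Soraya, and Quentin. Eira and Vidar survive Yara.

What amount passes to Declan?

Declan receives £220,000.

Joris first takes £200,000, leaving a balance of £3,960,000. Joris then takes one-third of the balance (£1,320,000), for a total of £1,520,000. The remaining £2,640,000 passes to the descendants.
The descendants' portion (£2,640,000) is divided into 4 shares of £660,000: Eira and Vidar each take £660,000; Tobias's £660,000 share passes to Tobias's issue; Nadia's £660,000 share passes to Nadia's issue.
Tobias's share (£660,000) is divided into 3 shares of £220,000: Vikram, Declan, and Xiulan each take £220,000.
Nadia's share (£660,000) is divided into 3 shares of £220,000: Zane, Soraya, and Quentin each take £220,000.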